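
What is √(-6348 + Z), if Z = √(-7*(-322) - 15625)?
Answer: √(-6348 + I*√13371) ≈ 0.7256 + 79.678*I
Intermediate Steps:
Z = I*√13371 (Z = √(2254 - 15625) = √(-13371) = I*√13371 ≈ 115.63*I)
√(-6348 + Z) = √(-6348 + I*√13371)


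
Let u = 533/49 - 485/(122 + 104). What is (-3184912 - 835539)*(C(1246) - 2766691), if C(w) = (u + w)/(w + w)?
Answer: 306964327573752334981/27596408 ≈ 1.1123e+13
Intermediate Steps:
u = 96693/11074 (u = 533*(1/49) - 485/226 = 533/49 - 485*1/226 = 533/49 - 485/226 = 96693/11074 ≈ 8.7315)
C(w) = (96693/11074 + w)/(2*w) (C(w) = (96693/11074 + w)/(w + w) = (96693/11074 + w)/((2*w)) = (96693/11074 + w)*(1/(2*w)) = (96693/11074 + w)/(2*w))
(-3184912 - 835539)*(C(1246) - 2766691) = (-3184912 - 835539)*((1/22148)*(96693 + 11074*1246)/1246 - 2766691) = -4020451*((1/22148)*(1/1246)*(96693 + 13798204) - 2766691) = -4020451*((1/22148)*(1/1246)*13894897 - 2766691) = -4020451*(13894897/27596408 - 2766691) = -4020451*(-76350719751031/27596408) = 306964327573752334981/27596408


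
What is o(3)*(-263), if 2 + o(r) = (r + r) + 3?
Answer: -1841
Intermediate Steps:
o(r) = 1 + 2*r (o(r) = -2 + ((r + r) + 3) = -2 + (2*r + 3) = -2 + (3 + 2*r) = 1 + 2*r)
o(3)*(-263) = (1 + 2*3)*(-263) = (1 + 6)*(-263) = 7*(-263) = -1841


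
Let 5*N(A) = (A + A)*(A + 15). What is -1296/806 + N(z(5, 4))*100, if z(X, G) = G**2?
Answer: 7994872/403 ≈ 19838.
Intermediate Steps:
N(A) = 2*A*(15 + A)/5 (N(A) = ((A + A)*(A + 15))/5 = ((2*A)*(15 + A))/5 = (2*A*(15 + A))/5 = 2*A*(15 + A)/5)
-1296/806 + N(z(5, 4))*100 = -1296/806 + ((2/5)*4**2*(15 + 4**2))*100 = -1296*1/806 + ((2/5)*16*(15 + 16))*100 = -648/403 + ((2/5)*16*31)*100 = -648/403 + (992/5)*100 = -648/403 + 19840 = 7994872/403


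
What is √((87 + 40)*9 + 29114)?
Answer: √30257 ≈ 173.95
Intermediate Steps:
√((87 + 40)*9 + 29114) = √(127*9 + 29114) = √(1143 + 29114) = √30257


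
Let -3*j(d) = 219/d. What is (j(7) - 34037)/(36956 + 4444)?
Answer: -19861/24150 ≈ -0.82240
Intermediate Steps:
j(d) = -73/d
(j(7) - 34037)/(36956 + 4444) = (-73/7 - 34037)/(36956 + 4444) = (-73*⅐ - 34037)/41400 = (-73/7 - 34037)*(1/41400) = -238332/7*1/41400 = -19861/24150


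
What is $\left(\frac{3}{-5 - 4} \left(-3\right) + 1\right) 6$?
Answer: $12$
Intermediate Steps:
$\left(\frac{3}{-5 - 4} \left(-3\right) + 1\right) 6 = \left(\frac{3}{-9} \left(-3\right) + 1\right) 6 = \left(3 \left(- \frac{1}{9}\right) \left(-3\right) + 1\right) 6 = \left(\left(- \frac{1}{3}\right) \left(-3\right) + 1\right) 6 = \left(1 + 1\right) 6 = 2 \cdot 6 = 12$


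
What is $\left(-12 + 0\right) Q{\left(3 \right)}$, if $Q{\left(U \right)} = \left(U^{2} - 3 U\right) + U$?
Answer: $-36$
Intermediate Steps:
$Q{\left(U \right)} = U^{2} - 2 U$
$\left(-12 + 0\right) Q{\left(3 \right)} = \left(-12 + 0\right) 3 \left(-2 + 3\right) = - 12 \cdot 3 \cdot 1 = \left(-12\right) 3 = -36$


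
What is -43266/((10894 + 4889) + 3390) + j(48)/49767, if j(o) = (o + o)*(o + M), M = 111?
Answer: -3900550/2000383 ≈ -1.9499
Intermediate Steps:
j(o) = 2*o*(111 + o) (j(o) = (o + o)*(o + 111) = (2*o)*(111 + o) = 2*o*(111 + o))
-43266/((10894 + 4889) + 3390) + j(48)/49767 = -43266/((10894 + 4889) + 3390) + (2*48*(111 + 48))/49767 = -43266/(15783 + 3390) + (2*48*159)*(1/49767) = -43266/19173 + 15264*(1/49767) = -43266*1/19173 + 96/313 = -14422/6391 + 96/313 = -3900550/2000383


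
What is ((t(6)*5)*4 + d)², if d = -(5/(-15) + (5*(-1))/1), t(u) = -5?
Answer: 80656/9 ≈ 8961.8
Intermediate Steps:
d = 16/3 (d = -(5*(-1/15) - 5*1) = -(-⅓ - 5) = -1*(-16/3) = 16/3 ≈ 5.3333)
((t(6)*5)*4 + d)² = (-5*5*4 + 16/3)² = (-25*4 + 16/3)² = (-100 + 16/3)² = (-284/3)² = 80656/9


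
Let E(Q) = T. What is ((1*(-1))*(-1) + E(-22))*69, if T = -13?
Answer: -828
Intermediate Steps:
E(Q) = -13
((1*(-1))*(-1) + E(-22))*69 = ((1*(-1))*(-1) - 13)*69 = (-1*(-1) - 13)*69 = (1 - 13)*69 = -12*69 = -828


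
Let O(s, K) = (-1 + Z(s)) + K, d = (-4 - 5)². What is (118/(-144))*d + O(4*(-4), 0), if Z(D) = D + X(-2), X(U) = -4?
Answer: -699/8 ≈ -87.375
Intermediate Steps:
d = 81 (d = (-9)² = 81)
Z(D) = -4 + D (Z(D) = D - 4 = -4 + D)
O(s, K) = -5 + K + s (O(s, K) = (-1 + (-4 + s)) + K = (-5 + s) + K = -5 + K + s)
(118/(-144))*d + O(4*(-4), 0) = (118/(-144))*81 + (-5 + 0 + 4*(-4)) = (118*(-1/144))*81 + (-5 + 0 - 16) = -59/72*81 - 21 = -531/8 - 21 = -699/8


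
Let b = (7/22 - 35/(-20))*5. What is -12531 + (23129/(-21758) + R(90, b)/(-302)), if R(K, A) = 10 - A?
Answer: -164694251873/13141832 ≈ -12532.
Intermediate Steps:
b = 455/44 (b = (7*(1/22) - 35*(-1/20))*5 = (7/22 + 7/4)*5 = (91/44)*5 = 455/44 ≈ 10.341)
-12531 + (23129/(-21758) + R(90, b)/(-302)) = -12531 + (23129/(-21758) + (10 - 1*455/44)/(-302)) = -12531 + (23129*(-1/21758) + (10 - 455/44)*(-1/302)) = -12531 + (-23129/21758 - 15/44*(-1/302)) = -12531 + (-23129/21758 + 15/13288) = -12531 - 13955081/13141832 = -164694251873/13141832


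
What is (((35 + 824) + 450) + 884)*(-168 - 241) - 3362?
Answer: -900299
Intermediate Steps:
(((35 + 824) + 450) + 884)*(-168 - 241) - 3362 = ((859 + 450) + 884)*(-409) - 3362 = (1309 + 884)*(-409) - 3362 = 2193*(-409) - 3362 = -896937 - 3362 = -900299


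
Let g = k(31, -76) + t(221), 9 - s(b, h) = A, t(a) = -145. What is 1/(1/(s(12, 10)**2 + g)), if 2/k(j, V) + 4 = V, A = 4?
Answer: -4801/40 ≈ -120.03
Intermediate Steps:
s(b, h) = 5 (s(b, h) = 9 - 1*4 = 9 - 4 = 5)
k(j, V) = 2/(-4 + V)
g = -5801/40 (g = 2/(-4 - 76) - 145 = 2/(-80) - 145 = 2*(-1/80) - 145 = -1/40 - 145 = -5801/40 ≈ -145.02)
1/(1/(s(12, 10)**2 + g)) = 1/(1/(5**2 - 5801/40)) = 1/(1/(25 - 5801/40)) = 1/(1/(-4801/40)) = 1/(-40/4801) = -4801/40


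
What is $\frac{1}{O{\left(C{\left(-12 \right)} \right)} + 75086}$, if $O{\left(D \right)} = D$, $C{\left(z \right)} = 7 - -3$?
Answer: $\frac{1}{75096} \approx 1.3316 \cdot 10^{-5}$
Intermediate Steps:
$C{\left(z \right)} = 10$ ($C{\left(z \right)} = 7 + 3 = 10$)
$\frac{1}{O{\left(C{\left(-12 \right)} \right)} + 75086} = \frac{1}{10 + 75086} = \frac{1}{75096}$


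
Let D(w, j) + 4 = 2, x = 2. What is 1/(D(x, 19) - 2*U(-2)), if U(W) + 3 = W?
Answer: ⅛ ≈ 0.12500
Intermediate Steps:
U(W) = -3 + W
D(w, j) = -2 (D(w, j) = -4 + 2 = -2)
1/(D(x, 19) - 2*U(-2)) = 1/(-2 - 2*(-3 - 2)) = 1/(-2 - 2*(-5)) = 1/(-2 + 10) = 1/8 = ⅛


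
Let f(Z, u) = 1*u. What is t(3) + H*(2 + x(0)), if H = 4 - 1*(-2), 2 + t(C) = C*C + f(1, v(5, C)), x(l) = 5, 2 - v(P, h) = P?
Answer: 46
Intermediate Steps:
v(P, h) = 2 - P
f(Z, u) = u
t(C) = -5 + C² (t(C) = -2 + (C*C + (2 - 1*5)) = -2 + (C² + (2 - 5)) = -2 + (C² - 3) = -2 + (-3 + C²) = -5 + C²)
H = 6 (H = 4 + 2 = 6)
t(3) + H*(2 + x(0)) = (-5 + 3²) + 6*(2 + 5) = (-5 + 9) + 6*7 = 4 + 42 = 46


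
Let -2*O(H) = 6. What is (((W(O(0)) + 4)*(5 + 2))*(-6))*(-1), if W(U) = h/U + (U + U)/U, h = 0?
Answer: 252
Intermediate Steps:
O(H) = -3 (O(H) = -½*6 = -3)
W(U) = 2 (W(U) = 0/U + (U + U)/U = 0 + (2*U)/U = 0 + 2 = 2)
(((W(O(0)) + 4)*(5 + 2))*(-6))*(-1) = (((2 + 4)*(5 + 2))*(-6))*(-1) = ((6*7)*(-6))*(-1) = (42*(-6))*(-1) = -252*(-1) = 252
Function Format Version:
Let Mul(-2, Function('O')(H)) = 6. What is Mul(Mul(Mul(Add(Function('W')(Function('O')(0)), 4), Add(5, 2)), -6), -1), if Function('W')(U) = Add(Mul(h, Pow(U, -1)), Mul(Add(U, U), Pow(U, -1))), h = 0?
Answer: 252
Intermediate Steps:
Function('O')(H) = -3 (Function('O')(H) = Mul(Rational(-1, 2), 6) = -3)
Function('W')(U) = 2 (Function('W')(U) = Add(Mul(0, Pow(U, -1)), Mul(Add(U, U), Pow(U, -1))) = Add(0, Mul(Mul(2, U), Pow(U, -1))) = Add(0, 2) = 2)
Mul(Mul(Mul(Add(Function('W')(Function('O')(0)), 4), Add(5, 2)), -6), -1) = Mul(Mul(Mul(Add(2, 4), Add(5, 2)), -6), -1) = Mul(Mul(Mul(6, 7), -6), -1) = Mul(Mul(42, -6), -1) = Mul(-252, -1) = 252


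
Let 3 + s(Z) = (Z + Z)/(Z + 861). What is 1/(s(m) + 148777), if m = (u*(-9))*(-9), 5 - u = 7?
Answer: 233/34664234 ≈ 6.7216e-6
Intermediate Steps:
u = -2 (u = 5 - 1*7 = 5 - 7 = -2)
m = -162 (m = -2*(-9)*(-9) = 18*(-9) = -162)
s(Z) = -3 + 2*Z/(861 + Z) (s(Z) = -3 + (Z + Z)/(Z + 861) = -3 + (2*Z)/(861 + Z) = -3 + 2*Z/(861 + Z))
1/(s(m) + 148777) = 1/((-2583 - 1*(-162))/(861 - 162) + 148777) = 1/((-2583 + 162)/699 + 148777) = 1/((1/699)*(-2421) + 148777) = 1/(-807/233 + 148777) = 1/(34664234/233) = 233/34664234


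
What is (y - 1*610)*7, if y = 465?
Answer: -1015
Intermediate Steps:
(y - 1*610)*7 = (465 - 1*610)*7 = (465 - 610)*7 = -145*7 = -1015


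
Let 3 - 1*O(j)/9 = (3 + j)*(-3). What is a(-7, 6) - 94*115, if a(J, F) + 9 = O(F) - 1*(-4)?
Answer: -10545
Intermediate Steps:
O(j) = 108 + 27*j (O(j) = 27 - 9*(3 + j)*(-3) = 27 - 9*(-9 - 3*j) = 27 + (81 + 27*j) = 108 + 27*j)
a(J, F) = 103 + 27*F (a(J, F) = -9 + ((108 + 27*F) - 1*(-4)) = -9 + ((108 + 27*F) + 4) = -9 + (112 + 27*F) = 103 + 27*F)
a(-7, 6) - 94*115 = (103 + 27*6) - 94*115 = (103 + 162) - 10810 = 265 - 10810 = -10545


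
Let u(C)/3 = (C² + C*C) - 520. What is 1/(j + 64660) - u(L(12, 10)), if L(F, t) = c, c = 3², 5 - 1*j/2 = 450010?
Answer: 897165899/835350 ≈ 1074.0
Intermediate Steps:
j = -900010 (j = 10 - 2*450010 = 10 - 900020 = -900010)
c = 9
L(F, t) = 9
u(C) = -1560 + 6*C² (u(C) = 3*((C² + C*C) - 520) = 3*((C² + C²) - 520) = 3*(2*C² - 520) = 3*(-520 + 2*C²) = -1560 + 6*C²)
1/(j + 64660) - u(L(12, 10)) = 1/(-900010 + 64660) - (-1560 + 6*9²) = 1/(-835350) - (-1560 + 6*81) = -1/835350 - (-1560 + 486) = -1/835350 - 1*(-1074) = -1/835350 + 1074 = 897165899/835350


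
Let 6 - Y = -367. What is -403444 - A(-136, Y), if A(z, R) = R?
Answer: -403817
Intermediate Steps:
Y = 373 (Y = 6 - 1*(-367) = 6 + 367 = 373)
-403444 - A(-136, Y) = -403444 - 1*373 = -403444 - 373 = -403817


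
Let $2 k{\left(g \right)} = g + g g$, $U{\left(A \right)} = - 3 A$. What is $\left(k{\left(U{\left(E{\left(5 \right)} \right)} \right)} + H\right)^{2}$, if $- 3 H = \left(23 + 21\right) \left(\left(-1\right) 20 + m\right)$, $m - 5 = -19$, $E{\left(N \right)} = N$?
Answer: $\frac{3279721}{9} \approx 3.6441 \cdot 10^{5}$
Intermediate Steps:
$m = -14$ ($m = 5 - 19 = -14$)
$k{\left(g \right)} = \frac{g}{2} + \frac{g^{2}}{2}$ ($k{\left(g \right)} = \frac{g + g g}{2} = \frac{g + g^{2}}{2} = \frac{g}{2} + \frac{g^{2}}{2}$)
$H = \frac{1496}{3}$ ($H = - \frac{\left(23 + 21\right) \left(\left(-1\right) 20 - 14\right)}{3} = - \frac{44 \left(-20 - 14\right)}{3} = - \frac{44 \left(-34\right)}{3} = \left(- \frac{1}{3}\right) \left(-1496\right) = \frac{1496}{3} \approx 498.67$)
$\left(k{\left(U{\left(E{\left(5 \right)} \right)} \right)} + H\right)^{2} = \left(\frac{\left(-3\right) 5 \left(1 - 15\right)}{2} + \frac{1496}{3}\right)^{2} = \left(\frac{1}{2} \left(-15\right) \left(1 - 15\right) + \frac{1496}{3}\right)^{2} = \left(\frac{1}{2} \left(-15\right) \left(-14\right) + \frac{1496}{3}\right)^{2} = \left(105 + \frac{1496}{3}\right)^{2} = \left(\frac{1811}{3}\right)^{2} = \frac{3279721}{9}$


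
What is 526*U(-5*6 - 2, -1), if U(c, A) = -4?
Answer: -2104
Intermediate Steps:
526*U(-5*6 - 2, -1) = 526*(-4) = -2104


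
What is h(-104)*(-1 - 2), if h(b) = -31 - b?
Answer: -219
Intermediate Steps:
h(-104)*(-1 - 2) = (-31 - 1*(-104))*(-1 - 2) = (-31 + 104)*(-3) = 73*(-3) = -219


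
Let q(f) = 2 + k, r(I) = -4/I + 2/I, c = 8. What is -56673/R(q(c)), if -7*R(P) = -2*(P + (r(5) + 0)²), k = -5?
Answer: 9917775/142 ≈ 69844.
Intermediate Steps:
r(I) = -2/I
q(f) = -3 (q(f) = 2 - 5 = -3)
R(P) = 8/175 + 2*P/7 (R(P) = -(-2)*(P + (-2/5 + 0)²)/7 = -(-2)*(P + (-2*⅕ + 0)²)/7 = -(-2)*(P + (-⅖ + 0)²)/7 = -(-2)*(P + (-⅖)²)/7 = -(-2)*(P + 4/25)/7 = -(-2)*(4/25 + P)/7 = -(-8/25 - 2*P)/7 = 8/175 + 2*P/7)
-56673/R(q(c)) = -56673/(8/175 + (2/7)*(-3)) = -56673/(8/175 - 6/7) = -56673/(-142/175) = -56673*(-175/142) = 9917775/142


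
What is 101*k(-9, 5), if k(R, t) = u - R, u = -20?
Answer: -1111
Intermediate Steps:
k(R, t) = -20 - R
101*k(-9, 5) = 101*(-20 - 1*(-9)) = 101*(-20 + 9) = 101*(-11) = -1111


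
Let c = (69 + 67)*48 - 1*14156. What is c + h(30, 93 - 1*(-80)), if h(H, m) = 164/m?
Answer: -1319480/173 ≈ -7627.1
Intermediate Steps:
c = -7628 (c = 136*48 - 14156 = 6528 - 14156 = -7628)
c + h(30, 93 - 1*(-80)) = -7628 + 164/(93 - 1*(-80)) = -7628 + 164/(93 + 80) = -7628 + 164/173 = -1319480/173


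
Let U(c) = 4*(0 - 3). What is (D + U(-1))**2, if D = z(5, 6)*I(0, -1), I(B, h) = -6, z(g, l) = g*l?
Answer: 36864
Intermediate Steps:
U(c) = -12 (U(c) = 4*(-3) = -12)
D = -180 (D = (5*6)*(-6) = 30*(-6) = -180)
(D + U(-1))**2 = (-180 - 12)**2 = (-192)**2 = 36864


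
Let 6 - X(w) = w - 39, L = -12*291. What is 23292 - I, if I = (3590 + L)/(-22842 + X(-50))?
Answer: 529823222/22747 ≈ 23292.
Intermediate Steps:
L = -3492
X(w) = 45 - w (X(w) = 6 - (w - 39) = 6 - (-39 + w) = 6 + (39 - w) = 45 - w)
I = -98/22747 (I = (3590 - 3492)/(-22842 + (45 - 1*(-50))) = 98/(-22842 + (45 + 50)) = 98/(-22842 + 95) = 98/(-22747) = 98*(-1/22747) = -98/22747 ≈ -0.0043083)
23292 - I = 23292 - 1*(-98/22747) = 23292 + 98/22747 = 529823222/22747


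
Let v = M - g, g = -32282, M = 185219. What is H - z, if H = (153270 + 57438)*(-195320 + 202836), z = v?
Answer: 1583463827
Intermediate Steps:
v = 217501 (v = 185219 - 1*(-32282) = 185219 + 32282 = 217501)
z = 217501
H = 1583681328 (H = 210708*7516 = 1583681328)
H - z = 1583681328 - 1*217501 = 1583681328 - 217501 = 1583463827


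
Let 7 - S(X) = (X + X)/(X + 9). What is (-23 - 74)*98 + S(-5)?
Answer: -18993/2 ≈ -9496.5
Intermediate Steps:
S(X) = 7 - 2*X/(9 + X) (S(X) = 7 - (X + X)/(X + 9) = 7 - 2*X/(9 + X))
(-23 - 74)*98 + S(-5) = (-23 - 74)*98 + (63 + 5*(-5))/(9 - 5) = -97*98 + (63 - 25)/4 = -9506 + (¼)*38 = -9506 + 19/2 = -18993/2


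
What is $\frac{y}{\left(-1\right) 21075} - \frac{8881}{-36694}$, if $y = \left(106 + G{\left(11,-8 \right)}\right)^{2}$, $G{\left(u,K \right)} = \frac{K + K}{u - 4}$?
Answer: $- \frac{484254289}{1804427450} \approx -0.26837$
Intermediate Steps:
$G{\left(u,K \right)} = \frac{2 K}{-4 + u}$
$y = \frac{527076}{49}$ ($y = \left(106 + 2 \left(-8\right) \frac{1}{-4 + 11}\right)^{2} = \left(106 + 2 \left(-8\right) \frac{1}{7}\right)^{2} = \left(106 - \frac{16}{7}\right)^{2} = \left(\frac{726}{7}\right)^{2} = \frac{527076}{49} \approx 10757.0$)
$\frac{y}{\left(-1\right) 21075} - \frac{8881}{-36694} = \frac{527076}{49 \left(\left(-1\right) 21075\right)} - \frac{8881}{-36694} = \frac{527076}{49 \left(-21075\right)} - - \frac{8881}{36694} = \frac{527076}{49} \left(- \frac{1}{21075}\right) + \frac{8881}{36694} = - \frac{175692}{344225} + \frac{8881}{36694} = - \frac{484254289}{1804427450}$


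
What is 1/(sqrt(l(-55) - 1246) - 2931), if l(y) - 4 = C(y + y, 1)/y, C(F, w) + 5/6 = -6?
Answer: -967230/2835360949 - I*sqrt(135240270)/2835360949 ≈ -0.00034113 - 4.1015e-6*I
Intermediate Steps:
C(F, w) = -41/6 (C(F, w) = -5/6 - 6 = -41/6)
l(y) = 4 - 41/(6*y)
1/(sqrt(l(-55) - 1246) - 2931) = 1/(sqrt((4 - 41/6/(-55)) - 1246) - 2931) = 1/(sqrt((4 - 41/6*(-1/55)) - 1246) - 2931) = 1/(sqrt((4 + 41/330) - 1246) - 2931) = 1/(sqrt(1361/330 - 1246) - 2931) = 1/(sqrt(-409819/330) - 2931) = 1/(I*sqrt(135240270)/330 - 2931) = 1/(-2931 + I*sqrt(135240270)/330)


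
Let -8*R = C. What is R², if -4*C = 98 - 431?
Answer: 110889/1024 ≈ 108.29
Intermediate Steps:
C = 333/4 (C = -(98 - 431)/4 = -¼*(-333) = 333/4 ≈ 83.250)
R = -333/32 (R = -⅛*333/4 = -333/32 ≈ -10.406)
R² = (-333/32)² = 110889/1024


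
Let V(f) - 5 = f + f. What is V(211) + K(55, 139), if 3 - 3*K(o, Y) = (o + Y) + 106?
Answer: 328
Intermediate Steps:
V(f) = 5 + 2*f (V(f) = 5 + (f + f) = 5 + 2*f)
K(o, Y) = -103/3 - Y/3 - o/3 (K(o, Y) = 1 - ((o + Y) + 106)/3 = 1 - ((Y + o) + 106)/3 = 1 - (106 + Y + o)/3 = 1 + (-106/3 - Y/3 - o/3) = -103/3 - Y/3 - o/3)
V(211) + K(55, 139) = (5 + 2*211) + (-103/3 - 1/3*139 - 1/3*55) = (5 + 422) + (-103/3 - 139/3 - 55/3) = 427 - 99 = 328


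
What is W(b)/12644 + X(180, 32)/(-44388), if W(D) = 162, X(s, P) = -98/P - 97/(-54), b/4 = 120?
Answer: 778341515/60614122176 ≈ 0.012841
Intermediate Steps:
b = 480 (b = 4*120 = 480)
X(s, P) = 97/54 - 98/P (X(s, P) = -98/P - 97*(-1/54) = -98/P + 97/54 = 97/54 - 98/P)
W(b)/12644 + X(180, 32)/(-44388) = 162/12644 + (97/54 - 98/32)/(-44388) = 162*(1/12644) + (97/54 - 98*1/32)*(-1/44388) = 81/6322 + (97/54 - 49/16)*(-1/44388) = 81/6322 - 547/432*(-1/44388) = 81/6322 + 547/19175616 = 778341515/60614122176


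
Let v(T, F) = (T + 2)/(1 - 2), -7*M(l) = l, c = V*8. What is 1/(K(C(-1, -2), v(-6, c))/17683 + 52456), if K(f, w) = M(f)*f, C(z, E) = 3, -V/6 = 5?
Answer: 123781/6493056127 ≈ 1.9064e-5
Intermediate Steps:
V = -30 (V = -6*5 = -30)
c = -240 (c = -30*8 = -240)
M(l) = -l/7
v(T, F) = -2 - T (v(T, F) = (2 + T)/(-1) = (2 + T)*(-1) = -2 - T)
K(f, w) = -f**2/7 (K(f, w) = (-f/7)*f = -f**2/7)
1/(K(C(-1, -2), v(-6, c))/17683 + 52456) = 1/(-1/7*3**2/17683 + 52456) = 1/(-1/7*9*(1/17683) + 52456) = 1/(-9/7*1/17683 + 52456) = 1/(-9/123781 + 52456) = 1/(6493056127/123781) = 123781/6493056127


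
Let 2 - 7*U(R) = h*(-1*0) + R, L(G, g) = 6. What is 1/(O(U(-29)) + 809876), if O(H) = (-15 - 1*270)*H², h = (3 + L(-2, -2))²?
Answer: 49/39410039 ≈ 1.2433e-6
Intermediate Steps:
h = 81 (h = (3 + 6)² = 9² = 81)
U(R) = 2/7 - R/7 (U(R) = 2/7 - (81*(-1*0) + R)/7 = 2/7 - (81*0 + R)/7 = 2/7 - (0 + R)/7 = 2/7 - R/7)
O(H) = -285*H² (O(H) = (-15 - 270)*H² = -285*H²)
1/(O(U(-29)) + 809876) = 1/(-285*(2/7 - ⅐*(-29))² + 809876) = 1/(-285*(2/7 + 29/7)² + 809876) = 1/(-285*(31/7)² + 809876) = 1/(-285*961/49 + 809876) = 1/(-273885/49 + 809876) = 1/(39410039/49) = 49/39410039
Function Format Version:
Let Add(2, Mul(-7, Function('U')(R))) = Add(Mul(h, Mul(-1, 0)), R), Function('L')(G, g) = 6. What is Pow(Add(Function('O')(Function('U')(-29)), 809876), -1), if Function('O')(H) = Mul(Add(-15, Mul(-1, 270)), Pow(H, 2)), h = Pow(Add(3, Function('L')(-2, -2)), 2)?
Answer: Rational(49, 39410039) ≈ 1.2433e-6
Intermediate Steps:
h = 81 (h = Pow(Add(3, 6), 2) = Pow(9, 2) = 81)
Function('U')(R) = Add(Rational(2, 7), Mul(Rational(-1, 7), R)) (Function('U')(R) = Add(Rational(2, 7), Mul(Rational(-1, 7), Add(Mul(81, Mul(-1, 0)), R))) = Add(Rational(2, 7), Mul(Rational(-1, 7), Add(Mul(81, 0), R))) = Add(Rational(2, 7), Mul(Rational(-1, 7), Add(0, R))) = Add(Rational(2, 7), Mul(Rational(-1, 7), R)))
Function('O')(H) = Mul(-285, Pow(H, 2)) (Function('O')(H) = Mul(Add(-15, -270), Pow(H, 2)) = Mul(-285, Pow(H, 2)))
Pow(Add(Function('O')(Function('U')(-29)), 809876), -1) = Pow(Add(Mul(-285, Pow(Add(Rational(2, 7), Mul(Rational(-1, 7), -29)), 2)), 809876), -1) = Pow(Add(Mul(-285, Pow(Add(Rational(2, 7), Rational(29, 7)), 2)), 809876), -1) = Pow(Add(Mul(-285, Pow(Rational(31, 7), 2)), 809876), -1) = Pow(Add(Mul(-285, Rational(961, 49)), 809876), -1) = Pow(Add(Rational(-273885, 49), 809876), -1) = Pow(Rational(39410039, 49), -1) = Rational(49, 39410039)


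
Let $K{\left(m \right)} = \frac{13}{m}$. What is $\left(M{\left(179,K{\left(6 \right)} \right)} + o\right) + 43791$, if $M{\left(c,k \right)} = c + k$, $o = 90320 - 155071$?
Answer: $- \frac{124673}{6} \approx -20779.0$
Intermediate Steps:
$o = -64751$
$\left(M{\left(179,K{\left(6 \right)} \right)} + o\right) + 43791 = \left(\left(179 + \frac{13}{6}\right) - 64751\right) + 43791 = \left(\frac{1087}{6} - 64751\right) + 43791 = - \frac{387419}{6} + 43791 = - \frac{124673}{6}$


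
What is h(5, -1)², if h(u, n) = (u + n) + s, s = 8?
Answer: 144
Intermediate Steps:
h(u, n) = 8 + n + u (h(u, n) = (u + n) + 8 = (n + u) + 8 = 8 + n + u)
h(5, -1)² = (8 - 1 + 5)² = 12² = 144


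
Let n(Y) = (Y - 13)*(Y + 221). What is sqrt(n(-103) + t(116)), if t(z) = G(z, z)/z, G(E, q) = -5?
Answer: I*sqrt(46046577)/58 ≈ 117.0*I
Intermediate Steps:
n(Y) = (-13 + Y)*(221 + Y)
t(z) = -5/z
sqrt(n(-103) + t(116)) = sqrt((-2873 + (-103)**2 + 208*(-103)) - 5/116) = sqrt((-2873 + 10609 - 21424) - 5*1/116) = sqrt(-13688 - 5/116) = sqrt(-1587813/116) = I*sqrt(46046577)/58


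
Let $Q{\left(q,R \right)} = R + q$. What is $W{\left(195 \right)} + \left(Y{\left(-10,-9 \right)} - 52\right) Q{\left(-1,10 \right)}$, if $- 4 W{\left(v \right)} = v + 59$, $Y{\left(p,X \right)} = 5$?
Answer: $- \frac{973}{2} \approx -486.5$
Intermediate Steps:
$W{\left(v \right)} = - \frac{59}{4} - \frac{v}{4}$ ($W{\left(v \right)} = - \frac{v + 59}{4} = - \frac{59 + v}{4} = - \frac{59}{4} - \frac{v}{4}$)
$W{\left(195 \right)} + \left(Y{\left(-10,-9 \right)} - 52\right) Q{\left(-1,10 \right)} = \left(- \frac{59}{4} - \frac{195}{4}\right) + \left(5 - 52\right) \left(10 - 1\right) = \left(- \frac{59}{4} - \frac{195}{4}\right) - 423 = - \frac{127}{2} - 423 = - \frac{973}{2}$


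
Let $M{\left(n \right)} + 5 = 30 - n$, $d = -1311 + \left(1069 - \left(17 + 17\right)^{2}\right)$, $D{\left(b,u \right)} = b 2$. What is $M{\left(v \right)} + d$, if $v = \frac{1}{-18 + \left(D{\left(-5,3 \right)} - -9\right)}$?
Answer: $- \frac{26086}{19} \approx -1372.9$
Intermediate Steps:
$D{\left(b,u \right)} = 2 b$
$v = - \frac{1}{19}$ ($v = \frac{1}{-18 + \left(2 \left(-5\right) - -9\right)} = \frac{1}{-18 + \left(-10 + 9\right)} = \frac{1}{-18 - 1} = \frac{1}{-19} = - \frac{1}{19} \approx -0.052632$)
$d = -1398$ ($d = -1311 + \left(1069 - 34^{2}\right) = -1311 + \left(1069 - 1156\right) = -1311 - 87 = -1398$)
$M{\left(n \right)} = 25 - n$ ($M{\left(n \right)} = -5 - \left(-30 + n\right) = 25 - n$)
$M{\left(v \right)} + d = \left(25 - - \frac{1}{19}\right) - 1398 = \left(25 + \frac{1}{19}\right) - 1398 = \frac{476}{19} - 1398 = - \frac{26086}{19}$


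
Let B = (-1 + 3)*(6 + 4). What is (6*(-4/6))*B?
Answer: -80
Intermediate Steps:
B = 20 (B = 2*10 = 20)
(6*(-4/6))*B = (6*(-4/6))*20 = (6*(-4*1/6))*20 = (6*(-2/3))*20 = -4*20 = -80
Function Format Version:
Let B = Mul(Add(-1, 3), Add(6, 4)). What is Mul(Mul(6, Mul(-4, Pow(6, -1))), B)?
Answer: -80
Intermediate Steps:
B = 20 (B = Mul(2, 10) = 20)
Mul(Mul(6, Mul(-4, Pow(6, -1))), B) = Mul(Mul(6, Mul(-4, Pow(6, -1))), 20) = Mul(Mul(6, Mul(-4, Rational(1, 6))), 20) = Mul(Mul(6, Rational(-2, 3)), 20) = Mul(-4, 20) = -80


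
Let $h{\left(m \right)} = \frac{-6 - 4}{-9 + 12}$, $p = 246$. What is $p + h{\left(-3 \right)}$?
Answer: $\frac{728}{3} \approx 242.67$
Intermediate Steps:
$h{\left(m \right)} = - \frac{10}{3}$
$p + h{\left(-3 \right)} = 246 - \frac{10}{3} = \frac{728}{3}$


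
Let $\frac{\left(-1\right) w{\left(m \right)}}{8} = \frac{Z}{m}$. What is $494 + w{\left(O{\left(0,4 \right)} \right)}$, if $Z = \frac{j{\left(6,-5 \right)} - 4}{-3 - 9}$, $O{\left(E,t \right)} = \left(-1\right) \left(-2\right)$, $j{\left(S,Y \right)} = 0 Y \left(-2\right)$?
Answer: $\frac{1478}{3} \approx 492.67$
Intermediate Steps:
$j{\left(S,Y \right)} = 0$ ($j{\left(S,Y \right)} = 0 \left(-2\right) = 0$)
$O{\left(E,t \right)} = 2$
$Z = \frac{1}{3}$ ($Z = \frac{0 - 4}{-3 - 9} = - \frac{4}{-12} = \left(-4\right) \left(- \frac{1}{12}\right) = \frac{1}{3} \approx 0.33333$)
$w{\left(m \right)} = - \frac{8}{3 m}$ ($w{\left(m \right)} = - 8 \frac{1}{3 m} = - \frac{8}{3 m}$)
$494 + w{\left(O{\left(0,4 \right)} \right)} = 494 - \frac{8}{3 \cdot 2} = 494 - \frac{4}{3} = \frac{1478}{3}$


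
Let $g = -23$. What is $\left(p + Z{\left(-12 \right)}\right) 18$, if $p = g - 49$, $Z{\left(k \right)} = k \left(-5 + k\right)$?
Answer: $2376$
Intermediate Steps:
$p = -72$ ($p = -23 - 49 = -72$)
$\left(p + Z{\left(-12 \right)}\right) 18 = \left(-72 - 12 \left(-5 - 12\right)\right) 18 = \left(-72 - -204\right) 18 = \left(-72 + 204\right) 18 = 132 \cdot 18 = 2376$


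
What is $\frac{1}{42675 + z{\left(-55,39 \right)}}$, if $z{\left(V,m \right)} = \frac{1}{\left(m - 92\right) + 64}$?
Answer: $\frac{11}{469426} \approx 2.3433 \cdot 10^{-5}$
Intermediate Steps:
$z{\left(V,m \right)} = \frac{1}{-28 + m}$ ($z{\left(V,m \right)} = \frac{1}{\left(m - 92\right) + 64} = \frac{1}{\left(-92 + m\right) + 64} = \frac{1}{-28 + m}$)
$\frac{1}{42675 + z{\left(-55,39 \right)}} = \frac{1}{42675 + \frac{1}{-28 + 39}} = \frac{1}{42675 + \frac{1}{11}} = \frac{1}{\frac{469426}{11}} = \frac{11}{469426}$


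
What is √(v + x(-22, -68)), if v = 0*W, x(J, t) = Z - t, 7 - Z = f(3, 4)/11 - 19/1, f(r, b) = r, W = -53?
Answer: √11341/11 ≈ 9.6813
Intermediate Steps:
Z = 283/11 (Z = 7 - (3/11 - 19/1) = 7 - (3*(1/11) - 19*1) = 7 - (3/11 - 19) = 7 - 1*(-206/11) = 7 + 206/11 = 283/11 ≈ 25.727)
x(J, t) = 283/11 - t
v = 0 (v = 0*(-53) = 0)
√(v + x(-22, -68)) = √(0 + (283/11 - 1*(-68))) = √(0 + (283/11 + 68)) = √(0 + 1031/11) = √(1031/11) = √11341/11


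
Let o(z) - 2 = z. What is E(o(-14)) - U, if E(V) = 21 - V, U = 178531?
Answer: -178498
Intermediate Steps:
o(z) = 2 + z
E(o(-14)) - U = (21 - (2 - 14)) - 1*178531 = (21 - 1*(-12)) - 178531 = (21 + 12) - 178531 = 33 - 178531 = -178498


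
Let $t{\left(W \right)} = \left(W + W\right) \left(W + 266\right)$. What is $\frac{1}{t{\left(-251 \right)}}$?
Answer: $- \frac{1}{7530} \approx -0.0001328$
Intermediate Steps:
$t{\left(W \right)} = 2 W \left(266 + W\right)$
$\frac{1}{t{\left(-251 \right)}} = \frac{1}{2 \left(-251\right) \left(266 - 251\right)} = \frac{1}{2 \left(-251\right) 15} = \frac{1}{-7530} = - \frac{1}{7530}$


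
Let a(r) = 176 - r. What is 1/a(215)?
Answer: -1/39 ≈ -0.025641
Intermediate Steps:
1/a(215) = 1/(176 - 1*215) = 1/(176 - 215) = 1/(-39) = -1/39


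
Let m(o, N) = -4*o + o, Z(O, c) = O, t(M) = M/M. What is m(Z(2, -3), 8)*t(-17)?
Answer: -6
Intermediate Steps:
t(M) = 1
m(o, N) = -3*o
m(Z(2, -3), 8)*t(-17) = -3*2*1 = -6*1 = -6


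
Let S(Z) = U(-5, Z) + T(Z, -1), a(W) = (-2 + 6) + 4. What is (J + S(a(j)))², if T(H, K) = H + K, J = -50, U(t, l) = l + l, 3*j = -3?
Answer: 729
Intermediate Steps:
j = -1 (j = (⅓)*(-3) = -1)
U(t, l) = 2*l
a(W) = 8 (a(W) = 4 + 4 = 8)
S(Z) = -1 + 3*Z (S(Z) = 2*Z + (Z - 1) = 2*Z + (-1 + Z) = -1 + 3*Z)
(J + S(a(j)))² = (-50 + (-1 + 3*8))² = (-50 + (-1 + 24))² = (-50 + 23)² = (-27)² = 729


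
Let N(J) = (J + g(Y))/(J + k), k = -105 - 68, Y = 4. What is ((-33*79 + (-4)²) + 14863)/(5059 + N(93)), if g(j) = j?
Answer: 981760/404623 ≈ 2.4264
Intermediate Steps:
k = -173
N(J) = (4 + J)/(-173 + J) (N(J) = (J + 4)/(J - 173) = (4 + J)/(-173 + J))
((-33*79 + (-4)²) + 14863)/(5059 + N(93)) = ((-33*79 + (-4)²) + 14863)/(5059 + (4 + 93)/(-173 + 93)) = ((-2607 + 16) + 14863)/(5059 + 97/(-80)) = (-2591 + 14863)/(5059 - 1/80*97) = 12272/(5059 - 97/80) = 12272/(404623/80) = 12272*(80/404623) = 981760/404623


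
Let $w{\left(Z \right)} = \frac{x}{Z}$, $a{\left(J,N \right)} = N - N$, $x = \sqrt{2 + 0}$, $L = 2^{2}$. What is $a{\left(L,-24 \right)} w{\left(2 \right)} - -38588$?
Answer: $38588$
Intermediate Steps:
$L = 4$
$x = \sqrt{2} \approx 1.4142$
$a{\left(J,N \right)} = 0$
$w{\left(Z \right)} = \frac{\sqrt{2}}{Z}$
$a{\left(L,-24 \right)} w{\left(2 \right)} - -38588 = 0 \frac{\sqrt{2}}{2} - -38588 = 0 \sqrt{2} \cdot \frac{1}{2} + 38588 = 0 \frac{\sqrt{2}}{2} + 38588 = 0 + 38588 = 38588$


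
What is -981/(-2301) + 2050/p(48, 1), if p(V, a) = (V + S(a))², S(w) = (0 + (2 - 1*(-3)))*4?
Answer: 1542199/1773304 ≈ 0.86968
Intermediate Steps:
S(w) = 20 (S(w) = (0 + (2 + 3))*4 = (0 + 5)*4 = 5*4 = 20)
p(V, a) = (20 + V)² (p(V, a) = (V + 20)² = (20 + V)²)
-981/(-2301) + 2050/p(48, 1) = -981/(-2301) + 2050/((20 + 48)²) = -981*(-1/2301) + 2050/(68²) = 327/767 + 2050/4624 = 327/767 + 2050*(1/4624) = 327/767 + 1025/2312 = 1542199/1773304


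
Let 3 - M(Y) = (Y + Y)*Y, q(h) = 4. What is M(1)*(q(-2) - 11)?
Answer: -7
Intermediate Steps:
M(Y) = 3 - 2*Y**2 (M(Y) = 3 - (Y + Y)*Y = 3 - 2*Y*Y = 3 - 2*Y**2)
M(1)*(q(-2) - 11) = (3 - 2*1**2)*(4 - 11) = (3 - 2*1)*(-7) = (3 - 2)*(-7) = 1*(-7) = -7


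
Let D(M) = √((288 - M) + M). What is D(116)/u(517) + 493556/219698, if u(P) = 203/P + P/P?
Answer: 246778/109849 + 517*√2/60 ≈ 14.432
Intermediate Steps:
u(P) = 1 + 203/P (u(P) = 203/P + 1 = 1 + 203/P)
D(M) = 12*√2 (D(M) = √288 = 12*√2)
D(116)/u(517) + 493556/219698 = (12*√2)/(((203 + 517)/517)) + 493556/219698 = (12*√2)/(((1/517)*720)) + 493556*(1/219698) = (12*√2)/(720/517) + 246778/109849 = (12*√2)*(517/720) + 246778/109849 = 517*√2/60 + 246778/109849 = 246778/109849 + 517*√2/60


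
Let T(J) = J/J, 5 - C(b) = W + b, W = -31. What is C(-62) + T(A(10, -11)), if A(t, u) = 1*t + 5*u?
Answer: 99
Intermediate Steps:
A(t, u) = t + 5*u
C(b) = 36 - b (C(b) = 5 - (-31 + b) = 5 + (31 - b) = 36 - b)
T(J) = 1
C(-62) + T(A(10, -11)) = (36 - 1*(-62)) + 1 = (36 + 62) + 1 = 98 + 1 = 99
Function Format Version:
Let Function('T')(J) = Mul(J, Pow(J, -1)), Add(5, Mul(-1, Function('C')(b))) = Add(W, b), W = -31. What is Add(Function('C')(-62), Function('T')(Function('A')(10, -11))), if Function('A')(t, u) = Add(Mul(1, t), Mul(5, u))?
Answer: 99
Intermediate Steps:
Function('A')(t, u) = Add(t, Mul(5, u))
Function('C')(b) = Add(36, Mul(-1, b)) (Function('C')(b) = Add(5, Mul(-1, Add(-31, b))) = Add(5, Add(31, Mul(-1, b))) = Add(36, Mul(-1, b)))
Function('T')(J) = 1
Add(Function('C')(-62), Function('T')(Function('A')(10, -11))) = Add(Add(36, Mul(-1, -62)), 1) = Add(Add(36, 62), 1) = Add(98, 1) = 99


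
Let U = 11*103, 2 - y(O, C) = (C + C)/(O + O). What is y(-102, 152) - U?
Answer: -57605/51 ≈ -1129.5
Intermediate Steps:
y(O, C) = 2 - C/O (y(O, C) = 2 - (C + C)/(O + O) = 2 - 2*C/(2*O) = 2 - 2*C*1/(2*O) = 2 - C/O)
U = 1133
y(-102, 152) - U = (2 - 1*152/(-102)) - 1*1133 = (2 - 1*152*(-1/102)) - 1133 = (2 + 76/51) - 1133 = 178/51 - 1133 = -57605/51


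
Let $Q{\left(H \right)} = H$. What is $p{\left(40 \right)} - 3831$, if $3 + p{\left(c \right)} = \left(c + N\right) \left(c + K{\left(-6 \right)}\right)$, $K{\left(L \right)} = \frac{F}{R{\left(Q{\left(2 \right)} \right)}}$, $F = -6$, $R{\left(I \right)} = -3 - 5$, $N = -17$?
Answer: $- \frac{11587}{4} \approx -2896.8$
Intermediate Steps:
$R{\left(I \right)} = -8$ ($R{\left(I \right)} = -3 - 5 = -8$)
$K{\left(L \right)} = \frac{3}{4}$ ($K{\left(L \right)} = - \frac{6}{-8} = \left(-6\right) \left(- \frac{1}{8}\right) = \frac{3}{4}$)
$p{\left(c \right)} = -3 + \left(-17 + c\right) \left(\frac{3}{4} + c\right)$ ($p{\left(c \right)} = -3 + \left(c - 17\right) \left(c + \frac{3}{4}\right) = -3 + \left(-17 + c\right) \left(\frac{3}{4} + c\right)$)
$p{\left(40 \right)} - 3831 = \left(- \frac{63}{4} + 40^{2} - 650\right) - 3831 = \left(- \frac{63}{4} + 1600 - 650\right) - 3831 = \frac{3737}{4} - 3831 = - \frac{11587}{4}$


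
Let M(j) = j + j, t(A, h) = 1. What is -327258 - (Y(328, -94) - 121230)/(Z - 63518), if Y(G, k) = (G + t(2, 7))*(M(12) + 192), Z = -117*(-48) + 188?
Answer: -3147903063/9619 ≈ -3.2726e+5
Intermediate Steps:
Z = 5804 (Z = 5616 + 188 = 5804)
M(j) = 2*j
Y(G, k) = 216 + 216*G (Y(G, k) = (G + 1)*(2*12 + 192) = (1 + G)*(24 + 192) = (1 + G)*216 = 216 + 216*G)
-327258 - (Y(328, -94) - 121230)/(Z - 63518) = -327258 - ((216 + 216*328) - 121230)/(5804 - 63518) = -327258 - ((216 + 70848) - 121230)/(-57714) = -327258 - (71064 - 121230)*(-1)/57714 = -327258 - (-50166)*(-1)/57714 = -327258 - 1*8361/9619 = -327258 - 8361/9619 = -3147903063/9619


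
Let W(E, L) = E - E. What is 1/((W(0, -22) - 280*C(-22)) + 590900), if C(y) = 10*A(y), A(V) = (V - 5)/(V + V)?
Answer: 11/6481000 ≈ 1.6973e-6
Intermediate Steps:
A(V) = (-5 + V)/(2*V) (A(V) = (-5 + V)/((2*V)) = (-5 + V)*(1/(2*V)) = (-5 + V)/(2*V))
W(E, L) = 0
C(y) = 5*(-5 + y)/y (C(y) = 10*((-5 + y)/(2*y)) = 5*(-5 + y)/y)
1/((W(0, -22) - 280*C(-22)) + 590900) = 1/((0 - 280*(5 - 25/(-22))) + 590900) = 1/((0 - 280*(5 - 25*(-1/22))) + 590900) = 1/((0 - 280*(5 + 25/22)) + 590900) = 1/((0 - 280*135/22) + 590900) = 1/((0 - 18900/11) + 590900) = 1/(-18900/11 + 590900) = 1/(6481000/11) = 11/6481000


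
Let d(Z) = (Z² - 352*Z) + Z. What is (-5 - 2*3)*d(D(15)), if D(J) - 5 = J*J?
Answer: 306130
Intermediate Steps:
D(J) = 5 + J² (D(J) = 5 + J*J = 5 + J²)
d(Z) = Z² - 351*Z
(-5 - 2*3)*d(D(15)) = (-5 - 2*3)*((5 + 15²)*(-351 + (5 + 15²))) = (-5 - 6)*((5 + 225)*(-351 + (5 + 225))) = -2530*(-351 + 230) = -2530*(-121) = -11*(-27830) = 306130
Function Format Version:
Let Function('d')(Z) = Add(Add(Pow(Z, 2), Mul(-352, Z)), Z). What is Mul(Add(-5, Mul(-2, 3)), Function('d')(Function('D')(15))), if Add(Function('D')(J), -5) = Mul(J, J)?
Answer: 306130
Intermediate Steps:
Function('D')(J) = Add(5, Pow(J, 2)) (Function('D')(J) = Add(5, Mul(J, J)) = Add(5, Pow(J, 2)))
Function('d')(Z) = Add(Pow(Z, 2), Mul(-351, Z))
Mul(Add(-5, Mul(-2, 3)), Function('d')(Function('D')(15))) = Mul(Add(-5, Mul(-2, 3)), Mul(Add(5, Pow(15, 2)), Add(-351, Add(5, Pow(15, 2))))) = Mul(Add(-5, -6), Mul(Add(5, 225), Add(-351, Add(5, 225)))) = Mul(-11, Mul(230, Add(-351, 230))) = Mul(-11, Mul(230, -121)) = Mul(-11, -27830) = 306130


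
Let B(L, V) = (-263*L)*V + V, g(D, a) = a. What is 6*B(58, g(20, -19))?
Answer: 1738842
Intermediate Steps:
B(L, V) = V - 263*L*V (B(L, V) = -263*L*V + V = V - 263*L*V)
6*B(58, g(20, -19)) = 6*(-19*(1 - 263*58)) = 6*(-19*(1 - 15254)) = 6*(-19*(-15253)) = 6*289807 = 1738842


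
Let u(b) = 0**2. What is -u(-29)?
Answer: 0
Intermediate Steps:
u(b) = 0
-u(-29) = -1*0 = 0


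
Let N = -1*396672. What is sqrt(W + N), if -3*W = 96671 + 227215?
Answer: 13*I*sqrt(2986) ≈ 710.38*I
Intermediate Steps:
W = -107962 (W = -(96671 + 227215)/3 = -1/3*323886 = -107962)
N = -396672
sqrt(W + N) = sqrt(-107962 - 396672) = sqrt(-504634) = 13*I*sqrt(2986)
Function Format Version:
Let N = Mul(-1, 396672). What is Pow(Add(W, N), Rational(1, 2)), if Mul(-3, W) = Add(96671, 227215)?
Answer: Mul(13, I, Pow(2986, Rational(1, 2))) ≈ Mul(710.38, I)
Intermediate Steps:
W = -107962 (W = Mul(Rational(-1, 3), Add(96671, 227215)) = Mul(Rational(-1, 3), 323886) = -107962)
N = -396672
Pow(Add(W, N), Rational(1, 2)) = Pow(Add(-107962, -396672), Rational(1, 2)) = Pow(-504634, Rational(1, 2)) = Mul(13, I, Pow(2986, Rational(1, 2)))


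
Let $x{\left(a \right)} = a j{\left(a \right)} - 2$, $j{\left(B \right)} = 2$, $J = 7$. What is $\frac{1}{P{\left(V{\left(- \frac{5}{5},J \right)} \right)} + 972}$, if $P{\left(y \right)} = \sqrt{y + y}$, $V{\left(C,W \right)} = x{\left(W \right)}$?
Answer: $\frac{81}{78730} - \frac{\sqrt{6}}{472380} \approx 0.0010236$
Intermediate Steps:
$x{\left(a \right)} = -2 + 2 a$ ($x{\left(a \right)} = a 2 - 2 = 2 a - 2 = -2 + 2 a$)
$V{\left(C,W \right)} = -2 + 2 W$
$P{\left(y \right)} = \sqrt{2} \sqrt{y}$ ($P{\left(y \right)} = \sqrt{2 y} = \sqrt{2} \sqrt{y}$)
$\frac{1}{P{\left(V{\left(- \frac{5}{5},J \right)} \right)} + 972} = \frac{1}{\sqrt{2} \sqrt{-2 + 2 \cdot 7} + 972} = \frac{1}{\sqrt{2} \sqrt{-2 + 14} + 972} = \frac{1}{\sqrt{2} \sqrt{12} + 972} = \frac{1}{\sqrt{2} \cdot 2 \sqrt{3} + 972} = \frac{1}{2 \sqrt{6} + 972} = \frac{1}{972 + 2 \sqrt{6}}$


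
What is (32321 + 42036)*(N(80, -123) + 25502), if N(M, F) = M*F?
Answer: 1164579334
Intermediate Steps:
N(M, F) = F*M
(32321 + 42036)*(N(80, -123) + 25502) = (32321 + 42036)*(-123*80 + 25502) = 74357*(-9840 + 25502) = 74357*15662 = 1164579334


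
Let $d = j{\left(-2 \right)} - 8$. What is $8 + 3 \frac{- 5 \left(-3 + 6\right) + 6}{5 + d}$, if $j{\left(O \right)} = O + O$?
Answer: $\frac{83}{7} \approx 11.857$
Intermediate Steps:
$j{\left(O \right)} = 2 O$
$d = -12$ ($d = 2 \left(-2\right) - 8 = -4 - 8 = -12$)
$8 + 3 \frac{- 5 \left(-3 + 6\right) + 6}{5 + d} = 8 + 3 \frac{- 5 \left(-3 + 6\right) + 6}{5 - 12} = 8 + 3 \frac{\left(-5\right) 3 + 6}{-7} = 8 + 3 \left(-15 + 6\right) \left(- \frac{1}{7}\right) = 8 + 3 \left(\left(-9\right) \left(- \frac{1}{7}\right)\right) = 8 + 3 \cdot \frac{9}{7} = 8 + \frac{27}{7} = \frac{83}{7}$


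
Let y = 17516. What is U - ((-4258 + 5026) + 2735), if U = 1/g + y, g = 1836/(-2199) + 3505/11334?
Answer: 61189868337/4367243 ≈ 14011.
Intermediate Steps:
g = -4367243/8307822 (g = 1836*(-1/2199) + 3505*(1/11334) = -612/733 + 3505/11334 = -4367243/8307822 ≈ -0.52568)
U = 76488320566/4367243 (U = 1/(-4367243/8307822) + 17516 = -8307822/4367243 + 17516 = 76488320566/4367243 ≈ 17514.)
U - ((-4258 + 5026) + 2735) = 76488320566/4367243 - ((-4258 + 5026) + 2735) = 76488320566/4367243 - (768 + 2735) = 76488320566/4367243 - 1*3503 = 76488320566/4367243 - 3503 = 61189868337/4367243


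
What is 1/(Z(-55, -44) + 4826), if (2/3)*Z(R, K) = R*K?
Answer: 1/8456 ≈ 0.00011826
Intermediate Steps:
Z(R, K) = 3*K*R/2 (Z(R, K) = 3*(R*K)/2 = 3*(K*R)/2 = 3*K*R/2)
1/(Z(-55, -44) + 4826) = 1/((3/2)*(-44)*(-55) + 4826) = 1/(3630 + 4826) = 1/8456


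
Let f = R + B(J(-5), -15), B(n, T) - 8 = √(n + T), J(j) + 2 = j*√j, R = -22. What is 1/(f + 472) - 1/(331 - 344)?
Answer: 1/13 + 1/(458 + √(-17 - 5*I*√5)) ≈ 0.0791 + 2.0483e-5*I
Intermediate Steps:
J(j) = -2 + j^(3/2) (J(j) = -2 + j*√j = -2 + j^(3/2))
B(n, T) = 8 + √(T + n) (B(n, T) = 8 + √(n + T) = 8 + √(T + n))
f = -14 + √(-17 - 5*I*√5) (f = -22 + (8 + √(-15 + (-2 + (-5)^(3/2)))) = -22 + (8 + √(-15 + (-2 - 5*I*√5))) = -22 + (8 + √(-17 - 5*I*√5)) = -14 + √(-17 - 5*I*√5) ≈ -12.706 - 4.3213*I)
1/(f + 472) - 1/(331 - 344) = 1/((-14 + √(-17 - 5*I*√5)) + 472) - 1/(331 - 344) = 1/(458 + √(-17 - 5*I*√5)) - 1/(-13) = 1/(458 + √(-17 - 5*I*√5)) - 1*(-1/13) = 1/(458 + √(-17 - 5*I*√5)) + 1/13 = 1/13 + 1/(458 + √(-17 - 5*I*√5))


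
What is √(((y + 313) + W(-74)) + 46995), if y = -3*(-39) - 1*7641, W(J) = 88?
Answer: 8*√623 ≈ 199.68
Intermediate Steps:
y = -7524 (y = 117 - 7641 = -7524)
√(((y + 313) + W(-74)) + 46995) = √(((-7524 + 313) + 88) + 46995) = √((-7211 + 88) + 46995) = √(-7123 + 46995) = √39872 = 8*√623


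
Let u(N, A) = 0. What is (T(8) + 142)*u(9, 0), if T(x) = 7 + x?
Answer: 0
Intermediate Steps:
(T(8) + 142)*u(9, 0) = ((7 + 8) + 142)*0 = (15 + 142)*0 = 157*0 = 0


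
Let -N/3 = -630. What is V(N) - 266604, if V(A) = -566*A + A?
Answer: -1334454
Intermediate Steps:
N = 1890 (N = -3*(-630) = 1890)
V(A) = -565*A
V(N) - 266604 = -565*1890 - 266604 = -1067850 - 266604 = -1334454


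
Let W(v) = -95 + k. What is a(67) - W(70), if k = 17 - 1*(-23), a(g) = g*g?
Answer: 4544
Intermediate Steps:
a(g) = g²
k = 40 (k = 17 + 23 = 40)
W(v) = -55 (W(v) = -95 + 40 = -55)
a(67) - W(70) = 67² - 1*(-55) = 4489 + 55 = 4544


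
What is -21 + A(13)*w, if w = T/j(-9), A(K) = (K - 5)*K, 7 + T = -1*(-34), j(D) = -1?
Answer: -2829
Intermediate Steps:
T = 27 (T = -7 - 1*(-34) = -7 + 34 = 27)
A(K) = K*(-5 + K) (A(K) = (-5 + K)*K = K*(-5 + K))
w = -27 (w = 27/(-1) = 27*(-1) = -27)
-21 + A(13)*w = -21 + (13*(-5 + 13))*(-27) = -21 + (13*8)*(-27) = -21 + 104*(-27) = -21 - 2808 = -2829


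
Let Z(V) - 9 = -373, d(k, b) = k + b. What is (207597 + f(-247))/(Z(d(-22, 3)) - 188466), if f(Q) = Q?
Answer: -20735/18883 ≈ -1.0981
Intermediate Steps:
d(k, b) = b + k
Z(V) = -364 (Z(V) = 9 - 373 = -364)
(207597 + f(-247))/(Z(d(-22, 3)) - 188466) = (207597 - 247)/(-364 - 188466) = 207350/(-188830) = 207350*(-1/188830) = -20735/18883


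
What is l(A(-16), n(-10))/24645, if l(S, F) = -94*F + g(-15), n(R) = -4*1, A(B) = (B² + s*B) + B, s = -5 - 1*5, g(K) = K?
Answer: 361/24645 ≈ 0.014648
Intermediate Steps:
s = -10 (s = -5 - 5 = -10)
A(B) = B² - 9*B (A(B) = (B² - 10*B) + B = B² - 9*B)
n(R) = -4
l(S, F) = -15 - 94*F (l(S, F) = -94*F - 15 = -15 - 94*F)
l(A(-16), n(-10))/24645 = (-15 - 94*(-4))/24645 = (-15 + 376)*(1/24645) = 361*(1/24645) = 361/24645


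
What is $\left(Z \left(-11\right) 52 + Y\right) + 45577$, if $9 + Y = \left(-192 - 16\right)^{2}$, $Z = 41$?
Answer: $65380$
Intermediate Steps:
$Y = 43255$ ($Y = -9 + \left(-192 - 16\right)^{2} = -9 + \left(-208\right)^{2} = -9 + 43264 = 43255$)
$\left(Z \left(-11\right) 52 + Y\right) + 45577 = \left(41 \left(-11\right) 52 + 43255\right) + 45577 = \left(\left(-451\right) 52 + 43255\right) + 45577 = \left(-23452 + 43255\right) + 45577 = 19803 + 45577 = 65380$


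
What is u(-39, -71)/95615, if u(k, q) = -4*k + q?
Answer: 17/19123 ≈ 0.00088898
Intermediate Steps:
u(k, q) = q - 4*k
u(-39, -71)/95615 = (-71 - 4*(-39))/95615 = (-71 + 156)*(1/95615) = 85*(1/95615) = 17/19123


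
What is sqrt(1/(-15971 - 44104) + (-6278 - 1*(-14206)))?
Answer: sqrt(127165317933)/4005 ≈ 89.039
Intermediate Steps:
sqrt(1/(-15971 - 44104) + (-6278 - 1*(-14206))) = sqrt(1/(-60075) + (-6278 + 14206)) = sqrt(-1/60075 + 7928) = sqrt(476274599/60075) = sqrt(127165317933)/4005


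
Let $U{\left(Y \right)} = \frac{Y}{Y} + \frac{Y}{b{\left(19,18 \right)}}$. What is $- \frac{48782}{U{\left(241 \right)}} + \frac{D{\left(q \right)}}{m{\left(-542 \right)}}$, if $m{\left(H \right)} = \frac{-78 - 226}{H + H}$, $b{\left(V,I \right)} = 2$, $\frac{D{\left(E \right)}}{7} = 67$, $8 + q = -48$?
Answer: $\frac{23470193}{18468} \approx 1270.9$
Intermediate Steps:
$q = -56$ ($q = -8 - 48 = -56$)
$D{\left(E \right)} = 469$ ($D{\left(E \right)} = 7 \cdot 67 = 469$)
$U{\left(Y \right)} = 1 + \frac{Y}{2}$ ($U{\left(Y \right)} = \frac{Y}{Y} + \frac{Y}{2} = 1 + Y \frac{1}{2} = 1 + \frac{Y}{2}$)
$m{\left(H \right)} = - \frac{152}{H}$ ($m{\left(H \right)} = - \frac{304}{2 H} = - 304 \frac{1}{2 H} = - \frac{152}{H}$)
$- \frac{48782}{U{\left(241 \right)}} + \frac{D{\left(q \right)}}{m{\left(-542 \right)}} = - \frac{48782}{1 + \frac{1}{2} \cdot 241} + \frac{469}{\left(-152\right) \frac{1}{-542}} = - \frac{48782}{1 + \frac{241}{2}} + \frac{469}{\left(-152\right) \left(- \frac{1}{542}\right)} = - \frac{48782}{\frac{243}{2}} + \frac{469}{\frac{76}{271}} = \left(-48782\right) \frac{2}{243} + 469 \cdot \frac{271}{76} = - \frac{97564}{243} + \frac{127099}{76} = \frac{23470193}{18468}$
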